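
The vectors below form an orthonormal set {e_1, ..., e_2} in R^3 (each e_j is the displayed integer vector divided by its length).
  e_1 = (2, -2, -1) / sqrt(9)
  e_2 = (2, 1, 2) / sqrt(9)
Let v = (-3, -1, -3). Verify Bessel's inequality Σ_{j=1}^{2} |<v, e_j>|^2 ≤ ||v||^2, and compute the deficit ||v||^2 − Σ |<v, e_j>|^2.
Σ |<v, e_j>|^2 = 170/9; ||v||^2 = 19; deficit = 1/9

Write each e_j = u_j / sqrt(<u_j, u_j>) where u_j is the displayed integer vector. Then <v, e_j> = <v, u_j> / sqrt(<u_j, u_j>), so |<v, e_j>|^2 = <v, u_j>^2 / <u_j, u_j>.
Coefficients: <v, e_1> = -1/sqrt(9), <v, e_2> = -13/sqrt(9).
Square and sum: Σ |<v, e_j>|^2 = 170/9.
Compute ||v||^2 = v·v = 19.
Deficit = 19 − 170/9 = 1/9 ≥ 0, confirming Bessel's inequality. (The deficit equals ||v − Σ <v,e_j> e_j||^2, the squared distance from v to span{e_j}.)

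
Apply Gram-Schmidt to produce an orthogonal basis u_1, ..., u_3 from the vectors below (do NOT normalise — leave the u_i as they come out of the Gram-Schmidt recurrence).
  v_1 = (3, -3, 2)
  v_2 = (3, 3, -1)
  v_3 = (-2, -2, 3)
Orthogonal basis:
  u_1 = (3, -3, 2)
  u_2 = (36/11, 30/11, -9/11)
  u_3 = (-7/23, 21/23, 42/23)

Apply the Gram-Schmidt recurrence
  u_1 = v_1
  u_i = v_i − Σ_{j<i} ((v_i · u_j) / (u_j · u_j)) · u_j.

Step by step this gives:
  u_1 = (3, -3, 2)
  u_2 = (36/11, 30/11, -9/11)
  u_3 = (-7/23, 21/23, 42/23)

Orthogonality check:
  u_2 · u_1 = 0 (should be 0)
  u_3 · u_1 = 0 (should be 0)
  u_3 · u_2 = 0 (should be 0)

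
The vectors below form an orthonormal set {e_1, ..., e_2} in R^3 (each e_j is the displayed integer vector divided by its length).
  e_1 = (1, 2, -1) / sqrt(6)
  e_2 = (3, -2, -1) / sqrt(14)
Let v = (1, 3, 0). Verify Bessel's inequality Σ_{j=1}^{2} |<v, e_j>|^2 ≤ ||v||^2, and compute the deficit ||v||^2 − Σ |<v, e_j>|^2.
Σ |<v, e_j>|^2 = 185/21; ||v||^2 = 10; deficit = 25/21

Write each e_j = u_j / sqrt(<u_j, u_j>) where u_j is the displayed integer vector. Then <v, e_j> = <v, u_j> / sqrt(<u_j, u_j>), so |<v, e_j>|^2 = <v, u_j>^2 / <u_j, u_j>.
Coefficients: <v, e_1> = 7/sqrt(6), <v, e_2> = -3/sqrt(14).
Square and sum: Σ |<v, e_j>|^2 = 185/21.
Compute ||v||^2 = v·v = 10.
Deficit = 10 − 185/21 = 25/21 ≥ 0, confirming Bessel's inequality. (The deficit equals ||v − Σ <v,e_j> e_j||^2, the squared distance from v to span{e_j}.)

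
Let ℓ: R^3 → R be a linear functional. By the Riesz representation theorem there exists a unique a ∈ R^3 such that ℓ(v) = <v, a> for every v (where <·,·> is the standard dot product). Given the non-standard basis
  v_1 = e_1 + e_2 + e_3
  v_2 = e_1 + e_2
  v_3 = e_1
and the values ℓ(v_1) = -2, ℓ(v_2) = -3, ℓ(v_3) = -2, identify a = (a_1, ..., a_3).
a = (-2, -1, 1)

Write a = (a_1, ..., a_3) in the standard basis. For each basis vector v_i, ℓ(v_i) = <v_i, a> is a linear equation in the a_j's. Collect the n equations into a matrix system V a = ℓ, where row i of V is v_i (expressed in the standard basis). Since V is invertible (lower-triangular with 1s on the diagonal, up to permutation), solve by back-substitution:
  V =
[[1, 1, 1],
 [1, 1, 0],
 [1, 0, 0]]
  V a = (-2, -3, -2)
Solving gives a = (-2, -1, 1).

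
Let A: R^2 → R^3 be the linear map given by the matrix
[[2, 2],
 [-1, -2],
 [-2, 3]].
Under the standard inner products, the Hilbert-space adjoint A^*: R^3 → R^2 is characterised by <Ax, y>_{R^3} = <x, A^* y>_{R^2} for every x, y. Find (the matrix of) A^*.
A^* = A^T =
[[2, -1, -2],
 [2, -2, 3]]

For real matrices with standard dot products, the defining identity <Ax, y> = <x, A^* y> gives (Ax)^T y = x^T (A^*) y, i.e. x^T A^T y = x^T (A^*) y. Since this holds for all x, y, we must have A^* = A^T. Therefore
A^* =
[[2, -1, -2],
 [2, -2, 3]].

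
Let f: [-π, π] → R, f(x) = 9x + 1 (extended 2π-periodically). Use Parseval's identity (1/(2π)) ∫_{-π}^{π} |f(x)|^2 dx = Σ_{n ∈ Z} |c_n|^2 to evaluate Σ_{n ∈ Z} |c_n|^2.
Σ |c_n|^2 = 27π^2 + 1

Expand and integrate term by term over [-π, π]:
  ∫ (9x)^2 dx = 81·(2π^3/3); ∫ 2·9·(1)·x dx = 0 (odd integrand); ∫ 1^2 dx = 1·2π.
So (1/(2π)) ∫_{-π}^{π} (9x + 1)^2 dx = 81π^2/3 + 1 = 27π^2 + 1.
Parseval ⇒ Σ |c_n|^2 = 27π^2 + 1.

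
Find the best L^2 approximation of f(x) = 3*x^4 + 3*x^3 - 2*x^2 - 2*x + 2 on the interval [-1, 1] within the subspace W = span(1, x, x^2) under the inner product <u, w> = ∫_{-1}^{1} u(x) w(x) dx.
g(x) = 4*x^2/7 - x/5 + 61/35

The best approximation g ∈ W is the orthogonal projection of f onto W. Writing g = a_0 + a_1 x + a_2 x^2, the coefficients solve the normal equations G · a = b where
  G_{ij} = <φ_i, φ_j> and b_i = <f, φ_i>, with φ_0 = 1, φ_1 = x, φ_2 = x^2.
G =
  [2, 0, 2/3]
  [0, 2/3, 0]
  [2/3, 0, 2/5],
b = (58/15, -2/15, 146/105).
Solving gives a_0 = 61/35, a_1 = -1/5, a_2 = 4/7, so
  g(x) = 4*x^2/7 - x/5 + 61/35.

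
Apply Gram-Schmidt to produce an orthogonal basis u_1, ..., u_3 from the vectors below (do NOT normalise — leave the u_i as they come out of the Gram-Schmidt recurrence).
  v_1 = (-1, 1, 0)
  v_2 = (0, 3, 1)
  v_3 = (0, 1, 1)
Orthogonal basis:
  u_1 = (-1, 1, 0)
  u_2 = (3/2, 3/2, 1)
  u_3 = (-2/11, -2/11, 6/11)

Apply the Gram-Schmidt recurrence
  u_1 = v_1
  u_i = v_i − Σ_{j<i} ((v_i · u_j) / (u_j · u_j)) · u_j.

Step by step this gives:
  u_1 = (-1, 1, 0)
  u_2 = (3/2, 3/2, 1)
  u_3 = (-2/11, -2/11, 6/11)

Orthogonality check:
  u_2 · u_1 = 0 (should be 0)
  u_3 · u_1 = 0 (should be 0)
  u_3 · u_2 = 0 (should be 0)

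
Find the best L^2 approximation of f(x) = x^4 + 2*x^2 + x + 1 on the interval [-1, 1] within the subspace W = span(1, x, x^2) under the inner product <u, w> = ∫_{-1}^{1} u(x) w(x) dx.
g(x) = 20*x^2/7 + x + 32/35

The best approximation g ∈ W is the orthogonal projection of f onto W. Writing g = a_0 + a_1 x + a_2 x^2, the coefficients solve the normal equations G · a = b where
  G_{ij} = <φ_i, φ_j> and b_i = <f, φ_i>, with φ_0 = 1, φ_1 = x, φ_2 = x^2.
G =
  [2, 0, 2/3]
  [0, 2/3, 0]
  [2/3, 0, 2/5],
b = (56/15, 2/3, 184/105).
Solving gives a_0 = 32/35, a_1 = 1, a_2 = 20/7, so
  g(x) = 20*x^2/7 + x + 32/35.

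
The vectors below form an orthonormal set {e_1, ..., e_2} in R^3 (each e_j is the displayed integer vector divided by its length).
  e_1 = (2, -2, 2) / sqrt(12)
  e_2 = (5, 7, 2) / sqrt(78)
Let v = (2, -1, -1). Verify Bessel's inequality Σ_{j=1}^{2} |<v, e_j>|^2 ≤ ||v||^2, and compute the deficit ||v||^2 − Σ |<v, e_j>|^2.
Σ |<v, e_j>|^2 = 35/26; ||v||^2 = 6; deficit = 121/26

Write each e_j = u_j / sqrt(<u_j, u_j>) where u_j is the displayed integer vector. Then <v, e_j> = <v, u_j> / sqrt(<u_j, u_j>), so |<v, e_j>|^2 = <v, u_j>^2 / <u_j, u_j>.
Coefficients: <v, e_1> = 4/sqrt(12), <v, e_2> = 1/sqrt(78).
Square and sum: Σ |<v, e_j>|^2 = 35/26.
Compute ||v||^2 = v·v = 6.
Deficit = 6 − 35/26 = 121/26 ≥ 0, confirming Bessel's inequality. (The deficit equals ||v − Σ <v,e_j> e_j||^2, the squared distance from v to span{e_j}.)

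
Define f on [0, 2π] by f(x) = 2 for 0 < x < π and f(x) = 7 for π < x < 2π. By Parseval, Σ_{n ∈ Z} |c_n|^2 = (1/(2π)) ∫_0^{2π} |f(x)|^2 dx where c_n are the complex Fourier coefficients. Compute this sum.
Σ |c_n|^2 = 53/2

Parseval equates the L^2 energy of f (normalised by 1/(2π)) with the ℓ^2 sum of its Fourier coefficients: (1/(2π)) ∫_0^{2π} |f|^2 = Σ |c_n|^2.
Compute the left side: (1/(2π)) [∫_0^π 2^2 dx + ∫_π^{2π} 7^2 dx] = (1/(2π)) · (4π + 49π) = (4 + 49)/2 = 53/2.
So Σ_{n ∈ Z} |c_n|^2 = 53/2.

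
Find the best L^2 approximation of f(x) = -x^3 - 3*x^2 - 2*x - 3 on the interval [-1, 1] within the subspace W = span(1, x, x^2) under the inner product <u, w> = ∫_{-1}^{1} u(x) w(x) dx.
g(x) = -3*x^2 - 13*x/5 - 3

The best approximation g ∈ W is the orthogonal projection of f onto W. Writing g = a_0 + a_1 x + a_2 x^2, the coefficients solve the normal equations G · a = b where
  G_{ij} = <φ_i, φ_j> and b_i = <f, φ_i>, with φ_0 = 1, φ_1 = x, φ_2 = x^2.
G =
  [2, 0, 2/3]
  [0, 2/3, 0]
  [2/3, 0, 2/5],
b = (-8, -26/15, -16/5).
Solving gives a_0 = -3, a_1 = -13/5, a_2 = -3, so
  g(x) = -3*x^2 - 13*x/5 - 3.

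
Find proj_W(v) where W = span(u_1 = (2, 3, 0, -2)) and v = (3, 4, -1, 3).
proj_W(v) = (24/17, 36/17, 0, -24/17)

Set up U = [u_1 | ... | u_1] ∈ R^(4×1). The projector onto W = col(U) is P = U (U^T U)^(-1) U^T.
Compute U^T U =
  [17],
and U^T v = (12).
Solve U^T U · c = U^T v for the coefficients: c = (12/17). The projection is proj_W(v) = U c.
Check: (v - proj_W(v)) · u_1 = 0  (should be 0).
Result: proj_W(v) = (24/17, 36/17, 0, -24/17).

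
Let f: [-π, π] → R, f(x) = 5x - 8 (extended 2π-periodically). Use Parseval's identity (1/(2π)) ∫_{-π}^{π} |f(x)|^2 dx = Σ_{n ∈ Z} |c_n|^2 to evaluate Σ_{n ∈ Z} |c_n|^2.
Σ |c_n|^2 = 25π^2/3 + 64

Expand and integrate term by term over [-π, π]:
  ∫ (5x)^2 dx = 25·(2π^3/3); ∫ 2·5·(-8)·x dx = 0 (odd integrand); ∫ (-8)^2 dx = 64·2π.
So (1/(2π)) ∫_{-π}^{π} (5x - 8)^2 dx = 25π^2/3 + 64 = 25π^2/3 + 64.
Parseval ⇒ Σ |c_n|^2 = 25π^2/3 + 64.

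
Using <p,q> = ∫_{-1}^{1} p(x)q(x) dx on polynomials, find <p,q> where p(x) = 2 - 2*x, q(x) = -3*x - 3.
<p,q> = -8

Expand the product: p(x)·q(x) = 6*x^2 - 6.
∫_{-1}^{1} of each monomial x^k gives [2/(k+1) if k even, 0 if k odd]. Integrating term-by-term (or equivalently evaluating the antiderivative F(x) = 2*x^3 - 6*x at the endpoints):
  F(1) − F(−1) = -4 − (4) = -8.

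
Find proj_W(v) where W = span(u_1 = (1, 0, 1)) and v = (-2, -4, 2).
proj_W(v) = (0, 0, 0)

Set up U = [u_1 | ... | u_1] ∈ R^(3×1). The projector onto W = col(U) is P = U (U^T U)^(-1) U^T.
Compute U^T U =
  [2],
and U^T v = (0).
Solve U^T U · c = U^T v for the coefficients: c = (0). The projection is proj_W(v) = U c.
Check: (v - proj_W(v)) · u_1 = 0  (should be 0).
Result: proj_W(v) = (0, 0, 0).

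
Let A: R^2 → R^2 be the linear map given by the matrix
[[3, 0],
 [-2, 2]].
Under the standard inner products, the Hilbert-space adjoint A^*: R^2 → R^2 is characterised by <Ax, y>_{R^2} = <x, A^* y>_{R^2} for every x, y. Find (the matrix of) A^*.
A^* = A^T =
[[3, -2],
 [0, 2]]

For real matrices with standard dot products, the defining identity <Ax, y> = <x, A^* y> gives (Ax)^T y = x^T (A^*) y, i.e. x^T A^T y = x^T (A^*) y. Since this holds for all x, y, we must have A^* = A^T. Therefore
A^* =
[[3, -2],
 [0, 2]].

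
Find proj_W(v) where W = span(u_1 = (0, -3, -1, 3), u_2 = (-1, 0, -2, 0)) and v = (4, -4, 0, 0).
proj_W(v) = (100/91, -204/91, 132/91, 204/91)

Set up U = [u_1 | ... | u_2] ∈ R^(4×2). The projector onto W = col(U) is P = U (U^T U)^(-1) U^T.
Compute U^T U =
  [19, 2]
  [2, 5],
and U^T v = (12, -4).
Solve U^T U · c = U^T v for the coefficients: c = (68/91, -100/91). The projection is proj_W(v) = U c.
Check: (v - proj_W(v)) · u_1 = 0  (should be 0).
Check: (v - proj_W(v)) · u_2 = 0  (should be 0).
Result: proj_W(v) = (100/91, -204/91, 132/91, 204/91).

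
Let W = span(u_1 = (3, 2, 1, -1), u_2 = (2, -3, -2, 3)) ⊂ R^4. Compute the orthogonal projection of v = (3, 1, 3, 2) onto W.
proj_W(v) = (1191/365, 339/365, 117/365, -12/365)

Set up U = [u_1 | ... | u_2] ∈ R^(4×2). The projector onto W = col(U) is P = U (U^T U)^(-1) U^T.
Compute U^T U =
  [15, -5]
  [-5, 26],
and U^T v = (12, 3).
Solve U^T U · c = U^T v for the coefficients: c = (327/365, 21/73). The projection is proj_W(v) = U c.
Check: (v - proj_W(v)) · u_1 = 0  (should be 0).
Check: (v - proj_W(v)) · u_2 = 0  (should be 0).
Result: proj_W(v) = (1191/365, 339/365, 117/365, -12/365).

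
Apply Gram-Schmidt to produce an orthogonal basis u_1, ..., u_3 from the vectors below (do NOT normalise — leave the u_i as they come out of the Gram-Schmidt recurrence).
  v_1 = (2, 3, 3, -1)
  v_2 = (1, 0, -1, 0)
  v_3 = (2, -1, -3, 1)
Orthogonal basis:
  u_1 = (2, 3, 3, -1)
  u_2 = (25/23, 3/23, -20/23, -1/23)
  u_3 = (2/9, -2/15, 2/9, 32/45)

Apply the Gram-Schmidt recurrence
  u_1 = v_1
  u_i = v_i − Σ_{j<i} ((v_i · u_j) / (u_j · u_j)) · u_j.

Step by step this gives:
  u_1 = (2, 3, 3, -1)
  u_2 = (25/23, 3/23, -20/23, -1/23)
  u_3 = (2/9, -2/15, 2/9, 32/45)

Orthogonality check:
  u_2 · u_1 = 0 (should be 0)
  u_3 · u_1 = 0 (should be 0)
  u_3 · u_2 = 0 (should be 0)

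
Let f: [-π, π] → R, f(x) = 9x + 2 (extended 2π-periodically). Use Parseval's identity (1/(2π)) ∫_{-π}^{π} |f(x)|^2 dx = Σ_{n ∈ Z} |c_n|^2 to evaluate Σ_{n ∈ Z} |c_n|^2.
Σ |c_n|^2 = 27π^2 + 4

Expand and integrate term by term over [-π, π]:
  ∫ (9x)^2 dx = 81·(2π^3/3); ∫ 2·9·(2)·x dx = 0 (odd integrand); ∫ 2^2 dx = 4·2π.
So (1/(2π)) ∫_{-π}^{π} (9x + 2)^2 dx = 81π^2/3 + 4 = 27π^2 + 4.
Parseval ⇒ Σ |c_n|^2 = 27π^2 + 4.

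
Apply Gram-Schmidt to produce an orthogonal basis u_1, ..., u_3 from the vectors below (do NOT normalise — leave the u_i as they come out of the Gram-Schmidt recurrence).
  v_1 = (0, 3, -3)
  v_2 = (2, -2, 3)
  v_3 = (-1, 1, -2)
Orthogonal basis:
  u_1 = (0, 3, -3)
  u_2 = (2, 1/2, 1/2)
  u_3 = (1/9, -2/9, -2/9)

Apply the Gram-Schmidt recurrence
  u_1 = v_1
  u_i = v_i − Σ_{j<i} ((v_i · u_j) / (u_j · u_j)) · u_j.

Step by step this gives:
  u_1 = (0, 3, -3)
  u_2 = (2, 1/2, 1/2)
  u_3 = (1/9, -2/9, -2/9)

Orthogonality check:
  u_2 · u_1 = 0 (should be 0)
  u_3 · u_1 = 0 (should be 0)
  u_3 · u_2 = 0 (should be 0)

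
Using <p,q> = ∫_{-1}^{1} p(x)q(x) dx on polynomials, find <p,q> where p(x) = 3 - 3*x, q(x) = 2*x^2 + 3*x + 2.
<p,q> = 10

Expand the product: p(x)·q(x) = -6*x^3 - 3*x^2 + 3*x + 6.
∫_{-1}^{1} of each monomial x^k gives [2/(k+1) if k even, 0 if k odd]. Integrating term-by-term (or equivalently evaluating the antiderivative F(x) = -3*x^4/2 - x^3 + 3*x^2/2 + 6*x at the endpoints):
  F(1) − F(−1) = 5 − (-5) = 10.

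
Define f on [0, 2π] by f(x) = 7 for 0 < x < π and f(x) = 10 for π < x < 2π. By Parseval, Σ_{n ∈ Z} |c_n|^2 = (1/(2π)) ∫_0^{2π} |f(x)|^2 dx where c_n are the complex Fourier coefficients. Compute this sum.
Σ |c_n|^2 = 149/2

Parseval equates the L^2 energy of f (normalised by 1/(2π)) with the ℓ^2 sum of its Fourier coefficients: (1/(2π)) ∫_0^{2π} |f|^2 = Σ |c_n|^2.
Compute the left side: (1/(2π)) [∫_0^π 7^2 dx + ∫_π^{2π} 10^2 dx] = (1/(2π)) · (49π + 100π) = (49 + 100)/2 = 149/2.
So Σ_{n ∈ Z} |c_n|^2 = 149/2.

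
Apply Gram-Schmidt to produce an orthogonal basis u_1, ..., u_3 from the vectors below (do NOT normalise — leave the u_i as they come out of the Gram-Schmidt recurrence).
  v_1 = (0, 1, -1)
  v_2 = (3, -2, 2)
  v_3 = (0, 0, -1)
Orthogonal basis:
  u_1 = (0, 1, -1)
  u_2 = (3, 0, 0)
  u_3 = (0, -1/2, -1/2)

Apply the Gram-Schmidt recurrence
  u_1 = v_1
  u_i = v_i − Σ_{j<i} ((v_i · u_j) / (u_j · u_j)) · u_j.

Step by step this gives:
  u_1 = (0, 1, -1)
  u_2 = (3, 0, 0)
  u_3 = (0, -1/2, -1/2)

Orthogonality check:
  u_2 · u_1 = 0 (should be 0)
  u_3 · u_1 = 0 (should be 0)
  u_3 · u_2 = 0 (should be 0)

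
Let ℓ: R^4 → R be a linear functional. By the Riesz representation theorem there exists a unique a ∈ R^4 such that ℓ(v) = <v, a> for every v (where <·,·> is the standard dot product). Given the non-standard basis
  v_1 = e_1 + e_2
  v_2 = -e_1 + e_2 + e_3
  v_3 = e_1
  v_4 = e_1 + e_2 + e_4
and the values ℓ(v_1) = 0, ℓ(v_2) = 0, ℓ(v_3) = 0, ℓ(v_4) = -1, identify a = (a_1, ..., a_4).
a = (0, 0, 0, -1)

Write a = (a_1, ..., a_4) in the standard basis. For each basis vector v_i, ℓ(v_i) = <v_i, a> is a linear equation in the a_j's. Collect the n equations into a matrix system V a = ℓ, where row i of V is v_i (expressed in the standard basis). Since V is invertible (lower-triangular with 1s on the diagonal, up to permutation), solve by back-substitution:
  V =
[[1, 1, 0, 0],
 [-1, 1, 1, 0],
 [1, 0, 0, 0],
 [1, 1, 0, 1]]
  V a = (0, 0, 0, -1)
Solving gives a = (0, 0, 0, -1).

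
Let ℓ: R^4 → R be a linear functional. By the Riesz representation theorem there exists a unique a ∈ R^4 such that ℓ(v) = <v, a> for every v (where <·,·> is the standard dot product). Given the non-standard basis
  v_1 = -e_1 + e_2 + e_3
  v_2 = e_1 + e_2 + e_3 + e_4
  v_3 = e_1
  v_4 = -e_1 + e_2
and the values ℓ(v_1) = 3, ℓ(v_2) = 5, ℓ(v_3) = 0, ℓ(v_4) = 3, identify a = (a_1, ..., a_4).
a = (0, 3, 0, 2)

Write a = (a_1, ..., a_4) in the standard basis. For each basis vector v_i, ℓ(v_i) = <v_i, a> is a linear equation in the a_j's. Collect the n equations into a matrix system V a = ℓ, where row i of V is v_i (expressed in the standard basis). Since V is invertible (lower-triangular with 1s on the diagonal, up to permutation), solve by back-substitution:
  V =
[[-1, 1, 1, 0],
 [1, 1, 1, 1],
 [1, 0, 0, 0],
 [-1, 1, 0, 0]]
  V a = (3, 5, 0, 3)
Solving gives a = (0, 3, 0, 2).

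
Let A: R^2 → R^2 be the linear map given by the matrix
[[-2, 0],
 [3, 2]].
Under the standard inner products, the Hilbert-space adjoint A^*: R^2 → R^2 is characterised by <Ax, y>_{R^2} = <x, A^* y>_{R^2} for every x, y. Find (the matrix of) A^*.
A^* = A^T =
[[-2, 3],
 [0, 2]]

For real matrices with standard dot products, the defining identity <Ax, y> = <x, A^* y> gives (Ax)^T y = x^T (A^*) y, i.e. x^T A^T y = x^T (A^*) y. Since this holds for all x, y, we must have A^* = A^T. Therefore
A^* =
[[-2, 3],
 [0, 2]].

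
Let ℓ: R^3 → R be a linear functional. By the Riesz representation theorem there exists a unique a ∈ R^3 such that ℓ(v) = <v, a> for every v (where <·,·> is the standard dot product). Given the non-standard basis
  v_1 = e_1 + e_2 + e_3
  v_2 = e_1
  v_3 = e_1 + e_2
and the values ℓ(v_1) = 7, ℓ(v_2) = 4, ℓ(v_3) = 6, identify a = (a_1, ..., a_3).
a = (4, 2, 1)

Write a = (a_1, ..., a_3) in the standard basis. For each basis vector v_i, ℓ(v_i) = <v_i, a> is a linear equation in the a_j's. Collect the n equations into a matrix system V a = ℓ, where row i of V is v_i (expressed in the standard basis). Since V is invertible (lower-triangular with 1s on the diagonal, up to permutation), solve by back-substitution:
  V =
[[1, 1, 1],
 [1, 0, 0],
 [1, 1, 0]]
  V a = (7, 4, 6)
Solving gives a = (4, 2, 1).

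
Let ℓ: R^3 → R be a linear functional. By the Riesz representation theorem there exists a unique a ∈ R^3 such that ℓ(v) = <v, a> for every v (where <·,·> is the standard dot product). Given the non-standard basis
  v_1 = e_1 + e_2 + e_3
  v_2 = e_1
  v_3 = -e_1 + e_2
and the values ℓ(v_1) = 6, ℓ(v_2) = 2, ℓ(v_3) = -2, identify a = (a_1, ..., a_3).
a = (2, 0, 4)

Write a = (a_1, ..., a_3) in the standard basis. For each basis vector v_i, ℓ(v_i) = <v_i, a> is a linear equation in the a_j's. Collect the n equations into a matrix system V a = ℓ, where row i of V is v_i (expressed in the standard basis). Since V is invertible (lower-triangular with 1s on the diagonal, up to permutation), solve by back-substitution:
  V =
[[1, 1, 1],
 [1, 0, 0],
 [-1, 1, 0]]
  V a = (6, 2, -2)
Solving gives a = (2, 0, 4).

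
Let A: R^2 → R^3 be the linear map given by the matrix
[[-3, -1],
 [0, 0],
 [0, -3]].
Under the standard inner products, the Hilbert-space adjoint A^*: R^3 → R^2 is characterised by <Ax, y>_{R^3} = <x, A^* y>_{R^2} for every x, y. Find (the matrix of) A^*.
A^* = A^T =
[[-3, 0, 0],
 [-1, 0, -3]]

For real matrices with standard dot products, the defining identity <Ax, y> = <x, A^* y> gives (Ax)^T y = x^T (A^*) y, i.e. x^T A^T y = x^T (A^*) y. Since this holds for all x, y, we must have A^* = A^T. Therefore
A^* =
[[-3, 0, 0],
 [-1, 0, -3]].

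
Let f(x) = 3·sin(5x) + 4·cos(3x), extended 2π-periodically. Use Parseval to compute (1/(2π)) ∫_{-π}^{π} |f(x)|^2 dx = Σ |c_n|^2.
Σ |c_n|^2 = 25/2

Expand |f|^2 and use orthogonality of {sin(nx), cos(mx)} on [-π, π]:
  ∫_{-π}^{π} sin(nx)^2 dx = π, ∫ cos(mx)^2 dx = π, and cross terms integrate to 0.
So ∫_{-π}^{π} f(x)^2 dx = 3^2 · π + 4^2 · π = (9 + 16)π.
Divide by 2π: (9 + 16)/2 = 25/2.
By Parseval, this equals Σ |c_n|^2.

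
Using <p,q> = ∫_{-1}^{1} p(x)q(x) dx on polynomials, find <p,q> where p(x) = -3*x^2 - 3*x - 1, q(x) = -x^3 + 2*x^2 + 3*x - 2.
<p,q> = -8/15

Expand the product: p(x)·q(x) = 3*x^5 - 3*x^4 - 14*x^3 - 5*x^2 + 3*x + 2.
∫_{-1}^{1} of each monomial x^k gives [2/(k+1) if k even, 0 if k odd]. Integrating term-by-term (or equivalently evaluating the antiderivative F(x) = x^6/2 - 3*x^5/5 - 7*x^4/2 - 5*x^3/3 + 3*x^2/2 + 2*x at the endpoints):
  F(1) − F(−1) = -53/30 − (-37/30) = -8/15.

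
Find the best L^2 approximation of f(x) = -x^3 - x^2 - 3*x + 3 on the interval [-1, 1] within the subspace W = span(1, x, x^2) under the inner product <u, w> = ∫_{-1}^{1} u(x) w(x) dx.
g(x) = -x^2 - 18*x/5 + 3

The best approximation g ∈ W is the orthogonal projection of f onto W. Writing g = a_0 + a_1 x + a_2 x^2, the coefficients solve the normal equations G · a = b where
  G_{ij} = <φ_i, φ_j> and b_i = <f, φ_i>, with φ_0 = 1, φ_1 = x, φ_2 = x^2.
G =
  [2, 0, 2/3]
  [0, 2/3, 0]
  [2/3, 0, 2/5],
b = (16/3, -12/5, 8/5).
Solving gives a_0 = 3, a_1 = -18/5, a_2 = -1, so
  g(x) = -x^2 - 18*x/5 + 3.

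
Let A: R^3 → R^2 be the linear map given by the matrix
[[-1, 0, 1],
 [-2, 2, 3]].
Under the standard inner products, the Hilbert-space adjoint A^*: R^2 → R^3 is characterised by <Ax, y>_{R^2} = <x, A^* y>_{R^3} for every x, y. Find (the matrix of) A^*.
A^* = A^T =
[[-1, -2],
 [0, 2],
 [1, 3]]

For real matrices with standard dot products, the defining identity <Ax, y> = <x, A^* y> gives (Ax)^T y = x^T (A^*) y, i.e. x^T A^T y = x^T (A^*) y. Since this holds for all x, y, we must have A^* = A^T. Therefore
A^* =
[[-1, -2],
 [0, 2],
 [1, 3]].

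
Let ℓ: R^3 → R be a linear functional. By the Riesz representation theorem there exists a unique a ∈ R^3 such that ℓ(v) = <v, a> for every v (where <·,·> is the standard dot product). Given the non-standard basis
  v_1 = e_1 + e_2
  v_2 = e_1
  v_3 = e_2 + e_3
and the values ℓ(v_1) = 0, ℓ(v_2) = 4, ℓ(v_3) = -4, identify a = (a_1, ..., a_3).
a = (4, -4, 0)

Write a = (a_1, ..., a_3) in the standard basis. For each basis vector v_i, ℓ(v_i) = <v_i, a> is a linear equation in the a_j's. Collect the n equations into a matrix system V a = ℓ, where row i of V is v_i (expressed in the standard basis). Since V is invertible (lower-triangular with 1s on the diagonal, up to permutation), solve by back-substitution:
  V =
[[1, 1, 0],
 [1, 0, 0],
 [0, 1, 1]]
  V a = (0, 4, -4)
Solving gives a = (4, -4, 0).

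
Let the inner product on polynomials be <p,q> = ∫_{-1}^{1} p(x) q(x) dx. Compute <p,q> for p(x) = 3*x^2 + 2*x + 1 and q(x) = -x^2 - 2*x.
<p,q> = -68/15

Expand the product: p(x)·q(x) = -3*x^4 - 8*x^3 - 5*x^2 - 2*x.
∫_{-1}^{1} of each monomial x^k gives [2/(k+1) if k even, 0 if k odd]. Integrating term-by-term (or equivalently evaluating the antiderivative F(x) = -3*x^5/5 - 2*x^4 - 5*x^3/3 - x^2 at the endpoints):
  F(1) − F(−1) = -79/15 − (-11/15) = -68/15.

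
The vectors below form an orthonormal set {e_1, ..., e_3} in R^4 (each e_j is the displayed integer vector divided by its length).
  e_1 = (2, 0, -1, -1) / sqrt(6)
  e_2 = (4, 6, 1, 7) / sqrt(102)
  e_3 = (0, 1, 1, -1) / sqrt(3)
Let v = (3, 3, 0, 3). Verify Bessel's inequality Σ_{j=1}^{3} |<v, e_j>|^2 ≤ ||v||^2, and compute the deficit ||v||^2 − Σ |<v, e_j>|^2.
Σ |<v, e_j>|^2 = 27; ||v||^2 = 27; deficit = 0

Write each e_j = u_j / sqrt(<u_j, u_j>) where u_j is the displayed integer vector. Then <v, e_j> = <v, u_j> / sqrt(<u_j, u_j>), so |<v, e_j>|^2 = <v, u_j>^2 / <u_j, u_j>.
Coefficients: <v, e_1> = 3/sqrt(6), <v, e_2> = 51/sqrt(102), <v, e_3> = 0/sqrt(3).
Square and sum: Σ |<v, e_j>|^2 = 27.
Compute ||v||^2 = v·v = 27.
Deficit = 27 − 27 = 0 ≥ 0, confirming Bessel's inequality. (The deficit equals ||v − Σ <v,e_j> e_j||^2, the squared distance from v to span{e_j}.)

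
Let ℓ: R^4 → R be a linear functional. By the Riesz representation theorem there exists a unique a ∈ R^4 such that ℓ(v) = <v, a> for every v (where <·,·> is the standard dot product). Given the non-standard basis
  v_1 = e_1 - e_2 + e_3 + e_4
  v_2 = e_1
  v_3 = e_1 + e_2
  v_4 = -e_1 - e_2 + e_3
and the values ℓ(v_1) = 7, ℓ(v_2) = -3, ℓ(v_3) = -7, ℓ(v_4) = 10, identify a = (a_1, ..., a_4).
a = (-3, -4, 3, 3)

Write a = (a_1, ..., a_4) in the standard basis. For each basis vector v_i, ℓ(v_i) = <v_i, a> is a linear equation in the a_j's. Collect the n equations into a matrix system V a = ℓ, where row i of V is v_i (expressed in the standard basis). Since V is invertible (lower-triangular with 1s on the diagonal, up to permutation), solve by back-substitution:
  V =
[[1, -1, 1, 1],
 [1, 0, 0, 0],
 [1, 1, 0, 0],
 [-1, -1, 1, 0]]
  V a = (7, -3, -7, 10)
Solving gives a = (-3, -4, 3, 3).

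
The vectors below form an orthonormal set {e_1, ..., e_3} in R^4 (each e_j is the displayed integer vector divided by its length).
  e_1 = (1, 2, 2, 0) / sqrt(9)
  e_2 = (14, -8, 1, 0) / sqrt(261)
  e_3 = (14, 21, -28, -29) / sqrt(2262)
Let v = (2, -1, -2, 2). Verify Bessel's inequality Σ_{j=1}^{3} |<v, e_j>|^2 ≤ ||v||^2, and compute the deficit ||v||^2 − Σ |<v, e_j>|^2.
Σ |<v, e_j>|^2 = 485/78; ||v||^2 = 13; deficit = 529/78

Write each e_j = u_j / sqrt(<u_j, u_j>) where u_j is the displayed integer vector. Then <v, e_j> = <v, u_j> / sqrt(<u_j, u_j>), so |<v, e_j>|^2 = <v, u_j>^2 / <u_j, u_j>.
Coefficients: <v, e_1> = -4/sqrt(9), <v, e_2> = 34/sqrt(261), <v, e_3> = 5/sqrt(2262).
Square and sum: Σ |<v, e_j>|^2 = 485/78.
Compute ||v||^2 = v·v = 13.
Deficit = 13 − 485/78 = 529/78 ≥ 0, confirming Bessel's inequality. (The deficit equals ||v − Σ <v,e_j> e_j||^2, the squared distance from v to span{e_j}.)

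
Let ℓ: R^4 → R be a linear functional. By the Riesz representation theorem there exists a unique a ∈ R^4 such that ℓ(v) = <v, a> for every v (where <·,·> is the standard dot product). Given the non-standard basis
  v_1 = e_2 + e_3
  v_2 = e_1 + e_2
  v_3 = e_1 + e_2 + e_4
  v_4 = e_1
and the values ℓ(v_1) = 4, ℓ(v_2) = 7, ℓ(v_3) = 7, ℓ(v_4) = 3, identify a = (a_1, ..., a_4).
a = (3, 4, 0, 0)

Write a = (a_1, ..., a_4) in the standard basis. For each basis vector v_i, ℓ(v_i) = <v_i, a> is a linear equation in the a_j's. Collect the n equations into a matrix system V a = ℓ, where row i of V is v_i (expressed in the standard basis). Since V is invertible (lower-triangular with 1s on the diagonal, up to permutation), solve by back-substitution:
  V =
[[0, 1, 1, 0],
 [1, 1, 0, 0],
 [1, 1, 0, 1],
 [1, 0, 0, 0]]
  V a = (4, 7, 7, 3)
Solving gives a = (3, 4, 0, 0).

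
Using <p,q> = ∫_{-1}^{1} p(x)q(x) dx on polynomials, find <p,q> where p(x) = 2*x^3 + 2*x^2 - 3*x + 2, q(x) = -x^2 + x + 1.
<p,q> = 2

Expand the product: p(x)·q(x) = -2*x^5 + 7*x^3 - 3*x^2 - x + 2.
∫_{-1}^{1} of each monomial x^k gives [2/(k+1) if k even, 0 if k odd]. Integrating term-by-term (or equivalently evaluating the antiderivative F(x) = -x^6/3 + 7*x^4/4 - x^3 - x^2/2 + 2*x at the endpoints):
  F(1) − F(−1) = 23/12 − (-1/12) = 2.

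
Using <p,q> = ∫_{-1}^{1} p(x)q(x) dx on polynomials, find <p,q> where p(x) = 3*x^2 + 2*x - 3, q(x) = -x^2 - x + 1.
<p,q> = -68/15

Expand the product: p(x)·q(x) = -3*x^4 - 5*x^3 + 4*x^2 + 5*x - 3.
∫_{-1}^{1} of each monomial x^k gives [2/(k+1) if k even, 0 if k odd]. Integrating term-by-term (or equivalently evaluating the antiderivative F(x) = -3*x^5/5 - 5*x^4/4 + 4*x^3/3 + 5*x^2/2 - 3*x at the endpoints):
  F(1) − F(−1) = -61/60 − (211/60) = -68/15.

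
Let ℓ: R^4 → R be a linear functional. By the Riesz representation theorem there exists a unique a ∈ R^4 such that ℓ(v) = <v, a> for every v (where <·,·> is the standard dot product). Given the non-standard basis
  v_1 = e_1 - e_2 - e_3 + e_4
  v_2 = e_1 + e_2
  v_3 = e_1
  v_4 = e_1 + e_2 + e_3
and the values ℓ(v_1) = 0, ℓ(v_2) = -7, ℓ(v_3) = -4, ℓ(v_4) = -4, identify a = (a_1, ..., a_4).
a = (-4, -3, 3, 4)

Write a = (a_1, ..., a_4) in the standard basis. For each basis vector v_i, ℓ(v_i) = <v_i, a> is a linear equation in the a_j's. Collect the n equations into a matrix system V a = ℓ, where row i of V is v_i (expressed in the standard basis). Since V is invertible (lower-triangular with 1s on the diagonal, up to permutation), solve by back-substitution:
  V =
[[1, -1, -1, 1],
 [1, 1, 0, 0],
 [1, 0, 0, 0],
 [1, 1, 1, 0]]
  V a = (0, -7, -4, -4)
Solving gives a = (-4, -3, 3, 4).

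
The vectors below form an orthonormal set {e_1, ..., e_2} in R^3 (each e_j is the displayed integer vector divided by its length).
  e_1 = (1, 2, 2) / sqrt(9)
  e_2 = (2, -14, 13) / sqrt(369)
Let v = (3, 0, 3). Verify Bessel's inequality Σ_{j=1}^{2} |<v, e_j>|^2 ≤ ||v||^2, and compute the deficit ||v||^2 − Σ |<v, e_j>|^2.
Σ |<v, e_j>|^2 = 594/41; ||v||^2 = 18; deficit = 144/41

Write each e_j = u_j / sqrt(<u_j, u_j>) where u_j is the displayed integer vector. Then <v, e_j> = <v, u_j> / sqrt(<u_j, u_j>), so |<v, e_j>|^2 = <v, u_j>^2 / <u_j, u_j>.
Coefficients: <v, e_1> = 9/sqrt(9), <v, e_2> = 45/sqrt(369).
Square and sum: Σ |<v, e_j>|^2 = 594/41.
Compute ||v||^2 = v·v = 18.
Deficit = 18 − 594/41 = 144/41 ≥ 0, confirming Bessel's inequality. (The deficit equals ||v − Σ <v,e_j> e_j||^2, the squared distance from v to span{e_j}.)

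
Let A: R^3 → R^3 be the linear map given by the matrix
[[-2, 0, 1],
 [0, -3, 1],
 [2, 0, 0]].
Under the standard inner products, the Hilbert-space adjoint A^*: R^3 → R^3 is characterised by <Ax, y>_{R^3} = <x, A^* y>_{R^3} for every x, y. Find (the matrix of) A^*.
A^* = A^T =
[[-2, 0, 2],
 [0, -3, 0],
 [1, 1, 0]]

For real matrices with standard dot products, the defining identity <Ax, y> = <x, A^* y> gives (Ax)^T y = x^T (A^*) y, i.e. x^T A^T y = x^T (A^*) y. Since this holds for all x, y, we must have A^* = A^T. Therefore
A^* =
[[-2, 0, 2],
 [0, -3, 0],
 [1, 1, 0]].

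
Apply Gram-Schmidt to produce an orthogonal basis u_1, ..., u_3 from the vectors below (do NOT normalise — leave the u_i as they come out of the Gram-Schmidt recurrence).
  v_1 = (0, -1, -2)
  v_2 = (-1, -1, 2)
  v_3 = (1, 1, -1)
Orthogonal basis:
  u_1 = (0, -1, -2)
  u_2 = (-1, -8/5, 4/5)
  u_3 = (4/21, -2/21, 1/21)

Apply the Gram-Schmidt recurrence
  u_1 = v_1
  u_i = v_i − Σ_{j<i} ((v_i · u_j) / (u_j · u_j)) · u_j.

Step by step this gives:
  u_1 = (0, -1, -2)
  u_2 = (-1, -8/5, 4/5)
  u_3 = (4/21, -2/21, 1/21)

Orthogonality check:
  u_2 · u_1 = 0 (should be 0)
  u_3 · u_1 = 0 (should be 0)
  u_3 · u_2 = 0 (should be 0)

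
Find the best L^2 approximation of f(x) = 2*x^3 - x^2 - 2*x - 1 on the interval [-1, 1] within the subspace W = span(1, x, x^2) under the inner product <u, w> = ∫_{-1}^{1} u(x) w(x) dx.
g(x) = -x^2 - 4*x/5 - 1

The best approximation g ∈ W is the orthogonal projection of f onto W. Writing g = a_0 + a_1 x + a_2 x^2, the coefficients solve the normal equations G · a = b where
  G_{ij} = <φ_i, φ_j> and b_i = <f, φ_i>, with φ_0 = 1, φ_1 = x, φ_2 = x^2.
G =
  [2, 0, 2/3]
  [0, 2/3, 0]
  [2/3, 0, 2/5],
b = (-8/3, -8/15, -16/15).
Solving gives a_0 = -1, a_1 = -4/5, a_2 = -1, so
  g(x) = -x^2 - 4*x/5 - 1.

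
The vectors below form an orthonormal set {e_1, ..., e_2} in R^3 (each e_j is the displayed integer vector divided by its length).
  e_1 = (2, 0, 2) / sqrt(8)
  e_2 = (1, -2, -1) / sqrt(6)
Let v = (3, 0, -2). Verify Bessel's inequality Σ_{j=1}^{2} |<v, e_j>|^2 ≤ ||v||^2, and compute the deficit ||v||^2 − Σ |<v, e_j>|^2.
Σ |<v, e_j>|^2 = 14/3; ||v||^2 = 13; deficit = 25/3

Write each e_j = u_j / sqrt(<u_j, u_j>) where u_j is the displayed integer vector. Then <v, e_j> = <v, u_j> / sqrt(<u_j, u_j>), so |<v, e_j>|^2 = <v, u_j>^2 / <u_j, u_j>.
Coefficients: <v, e_1> = 2/sqrt(8), <v, e_2> = 5/sqrt(6).
Square and sum: Σ |<v, e_j>|^2 = 14/3.
Compute ||v||^2 = v·v = 13.
Deficit = 13 − 14/3 = 25/3 ≥ 0, confirming Bessel's inequality. (The deficit equals ||v − Σ <v,e_j> e_j||^2, the squared distance from v to span{e_j}.)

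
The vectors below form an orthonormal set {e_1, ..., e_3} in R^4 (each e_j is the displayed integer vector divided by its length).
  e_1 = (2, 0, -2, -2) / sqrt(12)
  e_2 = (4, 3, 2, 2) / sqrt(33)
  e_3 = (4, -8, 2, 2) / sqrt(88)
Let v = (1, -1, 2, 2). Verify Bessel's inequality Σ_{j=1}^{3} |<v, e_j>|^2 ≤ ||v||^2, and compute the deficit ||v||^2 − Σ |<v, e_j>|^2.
Σ |<v, e_j>|^2 = 10; ||v||^2 = 10; deficit = 0

Write each e_j = u_j / sqrt(<u_j, u_j>) where u_j is the displayed integer vector. Then <v, e_j> = <v, u_j> / sqrt(<u_j, u_j>), so |<v, e_j>|^2 = <v, u_j>^2 / <u_j, u_j>.
Coefficients: <v, e_1> = -6/sqrt(12), <v, e_2> = 9/sqrt(33), <v, e_3> = 20/sqrt(88).
Square and sum: Σ |<v, e_j>|^2 = 10.
Compute ||v||^2 = v·v = 10.
Deficit = 10 − 10 = 0 ≥ 0, confirming Bessel's inequality. (The deficit equals ||v − Σ <v,e_j> e_j||^2, the squared distance from v to span{e_j}.)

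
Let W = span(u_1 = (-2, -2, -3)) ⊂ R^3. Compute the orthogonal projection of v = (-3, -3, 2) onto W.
proj_W(v) = (-12/17, -12/17, -18/17)

Set up U = [u_1 | ... | u_1] ∈ R^(3×1). The projector onto W = col(U) is P = U (U^T U)^(-1) U^T.
Compute U^T U =
  [17],
and U^T v = (6).
Solve U^T U · c = U^T v for the coefficients: c = (6/17). The projection is proj_W(v) = U c.
Check: (v - proj_W(v)) · u_1 = 0  (should be 0).
Result: proj_W(v) = (-12/17, -12/17, -18/17).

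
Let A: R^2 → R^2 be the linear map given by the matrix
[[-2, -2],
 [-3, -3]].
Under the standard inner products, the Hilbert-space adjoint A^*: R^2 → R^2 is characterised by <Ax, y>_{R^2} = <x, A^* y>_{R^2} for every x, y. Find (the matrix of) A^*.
A^* = A^T =
[[-2, -3],
 [-2, -3]]

For real matrices with standard dot products, the defining identity <Ax, y> = <x, A^* y> gives (Ax)^T y = x^T (A^*) y, i.e. x^T A^T y = x^T (A^*) y. Since this holds for all x, y, we must have A^* = A^T. Therefore
A^* =
[[-2, -3],
 [-2, -3]].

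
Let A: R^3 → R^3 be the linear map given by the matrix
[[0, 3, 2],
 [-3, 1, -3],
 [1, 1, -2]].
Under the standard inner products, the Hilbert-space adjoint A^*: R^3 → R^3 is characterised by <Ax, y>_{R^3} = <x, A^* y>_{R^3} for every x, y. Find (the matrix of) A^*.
A^* = A^T =
[[0, -3, 1],
 [3, 1, 1],
 [2, -3, -2]]

For real matrices with standard dot products, the defining identity <Ax, y> = <x, A^* y> gives (Ax)^T y = x^T (A^*) y, i.e. x^T A^T y = x^T (A^*) y. Since this holds for all x, y, we must have A^* = A^T. Therefore
A^* =
[[0, -3, 1],
 [3, 1, 1],
 [2, -3, -2]].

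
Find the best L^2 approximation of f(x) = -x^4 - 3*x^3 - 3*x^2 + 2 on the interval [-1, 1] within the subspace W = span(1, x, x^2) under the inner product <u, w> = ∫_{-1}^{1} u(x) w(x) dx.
g(x) = -27*x^2/7 - 9*x/5 + 73/35

The best approximation g ∈ W is the orthogonal projection of f onto W. Writing g = a_0 + a_1 x + a_2 x^2, the coefficients solve the normal equations G · a = b where
  G_{ij} = <φ_i, φ_j> and b_i = <f, φ_i>, with φ_0 = 1, φ_1 = x, φ_2 = x^2.
G =
  [2, 0, 2/3]
  [0, 2/3, 0]
  [2/3, 0, 2/5],
b = (8/5, -6/5, -16/105).
Solving gives a_0 = 73/35, a_1 = -9/5, a_2 = -27/7, so
  g(x) = -27*x^2/7 - 9*x/5 + 73/35.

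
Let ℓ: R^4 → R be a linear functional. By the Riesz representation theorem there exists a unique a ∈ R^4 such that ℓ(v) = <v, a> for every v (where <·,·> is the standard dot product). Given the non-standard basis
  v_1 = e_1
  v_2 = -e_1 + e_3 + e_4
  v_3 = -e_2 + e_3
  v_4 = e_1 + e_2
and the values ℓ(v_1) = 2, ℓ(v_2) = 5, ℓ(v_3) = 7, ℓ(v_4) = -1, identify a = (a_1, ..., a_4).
a = (2, -3, 4, 3)

Write a = (a_1, ..., a_4) in the standard basis. For each basis vector v_i, ℓ(v_i) = <v_i, a> is a linear equation in the a_j's. Collect the n equations into a matrix system V a = ℓ, where row i of V is v_i (expressed in the standard basis). Since V is invertible (lower-triangular with 1s on the diagonal, up to permutation), solve by back-substitution:
  V =
[[1, 0, 0, 0],
 [-1, 0, 1, 1],
 [0, -1, 1, 0],
 [1, 1, 0, 0]]
  V a = (2, 5, 7, -1)
Solving gives a = (2, -3, 4, 3).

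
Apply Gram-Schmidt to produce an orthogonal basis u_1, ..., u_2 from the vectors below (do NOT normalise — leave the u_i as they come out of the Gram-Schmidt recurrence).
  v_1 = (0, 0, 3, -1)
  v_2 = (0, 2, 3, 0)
Orthogonal basis:
  u_1 = (0, 0, 3, -1)
  u_2 = (0, 2, 3/10, 9/10)

Apply the Gram-Schmidt recurrence
  u_1 = v_1
  u_i = v_i − Σ_{j<i} ((v_i · u_j) / (u_j · u_j)) · u_j.

Step by step this gives:
  u_1 = (0, 0, 3, -1)
  u_2 = (0, 2, 3/10, 9/10)

Orthogonality check:
  u_2 · u_1 = 0 (should be 0)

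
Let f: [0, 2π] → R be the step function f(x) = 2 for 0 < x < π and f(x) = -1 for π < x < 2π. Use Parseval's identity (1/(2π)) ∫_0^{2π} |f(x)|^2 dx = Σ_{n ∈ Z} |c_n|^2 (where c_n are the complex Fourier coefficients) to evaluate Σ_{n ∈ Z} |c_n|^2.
Σ |c_n|^2 = 5/2

Parseval equates the L^2 energy of f (normalised by 1/(2π)) with the ℓ^2 sum of its Fourier coefficients: (1/(2π)) ∫_0^{2π} |f|^2 = Σ |c_n|^2.
Compute the left side: (1/(2π)) [∫_0^π 2^2 dx + ∫_π^{2π} (-1)^2 dx] = (1/(2π)) · (4π + 1π) = (4 + 1)/2 = 5/2.
So Σ_{n ∈ Z} |c_n|^2 = 5/2.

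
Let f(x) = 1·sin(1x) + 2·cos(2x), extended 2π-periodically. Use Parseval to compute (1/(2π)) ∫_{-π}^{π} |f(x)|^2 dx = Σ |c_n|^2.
Σ |c_n|^2 = 5/2

Expand |f|^2 and use orthogonality of {sin(nx), cos(mx)} on [-π, π]:
  ∫_{-π}^{π} sin(nx)^2 dx = π, ∫ cos(mx)^2 dx = π, and cross terms integrate to 0.
So ∫_{-π}^{π} f(x)^2 dx = 1^2 · π + 2^2 · π = (1 + 4)π.
Divide by 2π: (1 + 4)/2 = 5/2.
By Parseval, this equals Σ |c_n|^2.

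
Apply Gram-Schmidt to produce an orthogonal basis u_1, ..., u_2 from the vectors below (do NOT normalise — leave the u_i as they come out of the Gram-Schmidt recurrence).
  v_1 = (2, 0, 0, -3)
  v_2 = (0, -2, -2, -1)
Orthogonal basis:
  u_1 = (2, 0, 0, -3)
  u_2 = (-6/13, -2, -2, -4/13)

Apply the Gram-Schmidt recurrence
  u_1 = v_1
  u_i = v_i − Σ_{j<i} ((v_i · u_j) / (u_j · u_j)) · u_j.

Step by step this gives:
  u_1 = (2, 0, 0, -3)
  u_2 = (-6/13, -2, -2, -4/13)

Orthogonality check:
  u_2 · u_1 = 0 (should be 0)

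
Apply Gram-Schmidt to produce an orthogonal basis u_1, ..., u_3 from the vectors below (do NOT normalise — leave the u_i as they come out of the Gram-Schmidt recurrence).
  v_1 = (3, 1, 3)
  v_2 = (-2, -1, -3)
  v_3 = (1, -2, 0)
Orthogonal basis:
  u_1 = (3, 1, 3)
  u_2 = (10/19, -3/19, -9/19)
  u_3 = (0, -9/5, 3/5)

Apply the Gram-Schmidt recurrence
  u_1 = v_1
  u_i = v_i − Σ_{j<i} ((v_i · u_j) / (u_j · u_j)) · u_j.

Step by step this gives:
  u_1 = (3, 1, 3)
  u_2 = (10/19, -3/19, -9/19)
  u_3 = (0, -9/5, 3/5)

Orthogonality check:
  u_2 · u_1 = 0 (should be 0)
  u_3 · u_1 = 0 (should be 0)
  u_3 · u_2 = 0 (should be 0)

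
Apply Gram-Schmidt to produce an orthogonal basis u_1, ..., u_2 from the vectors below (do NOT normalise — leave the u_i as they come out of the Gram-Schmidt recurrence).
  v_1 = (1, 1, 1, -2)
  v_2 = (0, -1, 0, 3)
Orthogonal basis:
  u_1 = (1, 1, 1, -2)
  u_2 = (1, 0, 1, 1)

Apply the Gram-Schmidt recurrence
  u_1 = v_1
  u_i = v_i − Σ_{j<i} ((v_i · u_j) / (u_j · u_j)) · u_j.

Step by step this gives:
  u_1 = (1, 1, 1, -2)
  u_2 = (1, 0, 1, 1)

Orthogonality check:
  u_2 · u_1 = 0 (should be 0)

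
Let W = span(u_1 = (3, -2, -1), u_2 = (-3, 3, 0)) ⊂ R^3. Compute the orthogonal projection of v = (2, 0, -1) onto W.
proj_W(v) = (5/3, -1/3, -4/3)

Set up U = [u_1 | ... | u_2] ∈ R^(3×2). The projector onto W = col(U) is P = U (U^T U)^(-1) U^T.
Compute U^T U =
  [14, -15]
  [-15, 18],
and U^T v = (7, -6).
Solve U^T U · c = U^T v for the coefficients: c = (4/3, 7/9). The projection is proj_W(v) = U c.
Check: (v - proj_W(v)) · u_1 = 0  (should be 0).
Check: (v - proj_W(v)) · u_2 = 0  (should be 0).
Result: proj_W(v) = (5/3, -1/3, -4/3).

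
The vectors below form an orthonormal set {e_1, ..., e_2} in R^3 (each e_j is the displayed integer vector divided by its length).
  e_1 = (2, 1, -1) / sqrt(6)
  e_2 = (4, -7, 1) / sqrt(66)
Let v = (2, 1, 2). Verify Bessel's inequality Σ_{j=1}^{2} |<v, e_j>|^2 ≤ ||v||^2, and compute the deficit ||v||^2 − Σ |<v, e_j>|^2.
Σ |<v, e_j>|^2 = 18/11; ||v||^2 = 9; deficit = 81/11

Write each e_j = u_j / sqrt(<u_j, u_j>) where u_j is the displayed integer vector. Then <v, e_j> = <v, u_j> / sqrt(<u_j, u_j>), so |<v, e_j>|^2 = <v, u_j>^2 / <u_j, u_j>.
Coefficients: <v, e_1> = 3/sqrt(6), <v, e_2> = 3/sqrt(66).
Square and sum: Σ |<v, e_j>|^2 = 18/11.
Compute ||v||^2 = v·v = 9.
Deficit = 9 − 18/11 = 81/11 ≥ 0, confirming Bessel's inequality. (The deficit equals ||v − Σ <v,e_j> e_j||^2, the squared distance from v to span{e_j}.)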